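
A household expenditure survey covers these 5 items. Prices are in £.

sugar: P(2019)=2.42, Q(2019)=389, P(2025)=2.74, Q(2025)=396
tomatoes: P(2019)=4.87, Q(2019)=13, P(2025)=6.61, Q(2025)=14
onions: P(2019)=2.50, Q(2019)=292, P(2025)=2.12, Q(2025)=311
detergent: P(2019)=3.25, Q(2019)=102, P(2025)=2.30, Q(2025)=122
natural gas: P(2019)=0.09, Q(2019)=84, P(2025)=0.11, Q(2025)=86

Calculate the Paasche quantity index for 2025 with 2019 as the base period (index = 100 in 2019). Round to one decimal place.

Paasche quantity index uses current-period prices as weights.
ΣP(2025)·Q(2025) = 2.74×396 + 6.61×14 + 2.12×311 + 2.30×122 + 0.11×86 = 1085.04 + 92.54 + 659.32 + 280.6 + 9.46 = 2126.96
ΣP(2025)·Q(2019) = 2.74×389 + 6.61×13 + 2.12×292 + 2.30×102 + 0.11×84 = 1065.86 + 85.93 + 619.04 + 234.6 + 9.24 = 2014.67
Index = 2126.96 / 2014.67 × 100 = 105.5736

105.6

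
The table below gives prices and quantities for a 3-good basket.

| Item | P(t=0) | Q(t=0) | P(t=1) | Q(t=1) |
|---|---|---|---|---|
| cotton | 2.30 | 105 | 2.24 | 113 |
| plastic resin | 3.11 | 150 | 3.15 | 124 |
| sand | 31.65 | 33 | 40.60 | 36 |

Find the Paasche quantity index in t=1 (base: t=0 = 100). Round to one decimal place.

Paasche quantity index uses current-period prices as weights.
ΣP(t=1)·Q(t=1) = 2.24×113 + 3.15×124 + 40.60×36 = 253.12 + 390.6 + 1461.6 = 2105.32
ΣP(t=1)·Q(t=0) = 2.24×105 + 3.15×150 + 40.60×33 = 235.2 + 472.5 + 1339.8 = 2047.5
Index = 2105.32 / 2047.5 × 100 = 102.8239

102.8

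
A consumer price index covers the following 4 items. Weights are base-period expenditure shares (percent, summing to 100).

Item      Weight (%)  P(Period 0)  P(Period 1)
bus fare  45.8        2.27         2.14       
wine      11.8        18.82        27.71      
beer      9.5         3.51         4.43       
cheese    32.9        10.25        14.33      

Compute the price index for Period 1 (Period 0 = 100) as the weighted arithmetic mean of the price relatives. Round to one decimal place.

bus fare: 45.8 × (2.14/2.27) = 45.8 × 0.942731 = 43.1771
wine: 11.8 × (27.71/18.82) = 11.8 × 1.472370 = 17.3740
beer: 9.5 × (4.43/3.51) = 9.5 × 1.262108 = 11.9900
cheese: 32.9 × (14.33/10.25) = 32.9 × 1.398049 = 45.9958
Index = Σ wᵢ·(p₁ᵢ/p₀ᵢ) = 43.1771 + 17.3740 + 11.9900 + 45.9958 = 118.5369

118.5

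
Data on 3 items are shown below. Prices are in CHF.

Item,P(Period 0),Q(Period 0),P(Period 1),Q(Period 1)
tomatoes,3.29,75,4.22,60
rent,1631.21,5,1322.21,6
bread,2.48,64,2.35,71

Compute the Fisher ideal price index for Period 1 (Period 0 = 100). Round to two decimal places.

Laspeyres component (base-period weights):
ΣP(Period 1)Q(Period 0) = 4.22×75 + 1322.21×5 + 2.35×64 = 316.5 + 6611.05 + 150.4 = 7077.95
ΣP(Period 0)Q(Period 0) = 3.29×75 + 1631.21×5 + 2.48×64 = 246.75 + 8156.05 + 158.72 = 8561.52
L = 7077.95 / 8561.52 × 100 = 82.6717
Paasche component (current-period weights):
ΣP(Period 1)Q(Period 1) = 4.22×60 + 1322.21×6 + 2.35×71 = 253.2 + 7933.26 + 166.85 = 8353.31
ΣP(Period 0)Q(Period 1) = 3.29×60 + 1631.21×6 + 2.48×71 = 197.4 + 9787.26 + 176.08 = 10160.74
P = 8353.31 / 10160.74 × 100 = 82.2116
Fisher = √(L × P) = √(82.6717 × 82.2116) = 82.4413

82.44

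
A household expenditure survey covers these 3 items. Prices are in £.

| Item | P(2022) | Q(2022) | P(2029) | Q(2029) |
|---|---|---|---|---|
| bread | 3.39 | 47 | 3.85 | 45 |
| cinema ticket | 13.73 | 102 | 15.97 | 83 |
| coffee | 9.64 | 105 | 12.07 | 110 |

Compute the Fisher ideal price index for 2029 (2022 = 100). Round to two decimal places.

119.89

Laspeyres component (base-period weights):
ΣP(2029)Q(2022) = 3.85×47 + 15.97×102 + 12.07×105 = 180.95 + 1628.94 + 1267.35 = 3077.24
ΣP(2022)Q(2022) = 3.39×47 + 13.73×102 + 9.64×105 = 159.33 + 1400.46 + 1012.2 = 2571.99
L = 3077.24 / 2571.99 × 100 = 119.6443
Paasche component (current-period weights):
ΣP(2029)Q(2029) = 3.85×45 + 15.97×83 + 12.07×110 = 173.25 + 1325.51 + 1327.7 = 2826.46
ΣP(2022)Q(2029) = 3.39×45 + 13.73×83 + 9.64×110 = 152.55 + 1139.59 + 1060.4 = 2352.54
P = 2826.46 / 2352.54 × 100 = 120.1450
Fisher = √(L × P) = √(119.6443 × 120.1450) = 119.8944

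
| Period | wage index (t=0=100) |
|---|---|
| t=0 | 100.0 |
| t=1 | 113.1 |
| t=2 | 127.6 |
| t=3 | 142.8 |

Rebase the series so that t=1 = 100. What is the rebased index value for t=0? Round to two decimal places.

88.42

Rebased(t=0) = 100.0 / 113.1 × 100 = 88.4173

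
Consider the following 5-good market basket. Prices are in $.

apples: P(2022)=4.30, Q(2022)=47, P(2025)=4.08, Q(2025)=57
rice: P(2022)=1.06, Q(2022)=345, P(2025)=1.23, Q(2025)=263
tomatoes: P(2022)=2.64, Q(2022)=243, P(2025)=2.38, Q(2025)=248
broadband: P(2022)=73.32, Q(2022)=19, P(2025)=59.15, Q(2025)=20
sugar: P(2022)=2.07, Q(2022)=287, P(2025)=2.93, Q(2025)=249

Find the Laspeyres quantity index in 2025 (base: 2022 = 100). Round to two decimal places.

Laspeyres quantity index uses base-period prices as weights.
ΣP(2022)·Q(2025) = 4.30×57 + 1.06×263 + 2.64×248 + 73.32×20 + 2.07×249 = 245.1 + 278.78 + 654.72 + 1466.4 + 515.43 = 3160.43
ΣP(2022)·Q(2022) = 4.30×47 + 1.06×345 + 2.64×243 + 73.32×19 + 2.07×287 = 202.1 + 365.7 + 641.52 + 1393.08 + 594.09 = 3196.49
Index = 3160.43 / 3196.49 × 100 = 98.8719

98.87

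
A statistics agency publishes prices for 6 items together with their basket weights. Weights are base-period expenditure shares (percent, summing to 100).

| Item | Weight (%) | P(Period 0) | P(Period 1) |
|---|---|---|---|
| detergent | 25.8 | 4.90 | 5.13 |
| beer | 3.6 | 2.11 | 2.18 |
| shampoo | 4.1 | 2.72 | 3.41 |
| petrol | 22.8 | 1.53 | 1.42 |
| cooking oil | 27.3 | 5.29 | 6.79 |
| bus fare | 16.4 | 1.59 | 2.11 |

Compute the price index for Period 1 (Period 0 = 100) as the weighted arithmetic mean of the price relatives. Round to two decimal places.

113.84

detergent: 25.8 × (5.13/4.90) = 25.8 × 1.046939 = 27.0110
beer: 3.6 × (2.18/2.11) = 3.6 × 1.033175 = 3.7194
shampoo: 4.1 × (3.41/2.72) = 4.1 × 1.253676 = 5.1401
petrol: 22.8 × (1.42/1.53) = 22.8 × 0.928105 = 21.1608
cooking oil: 27.3 × (6.79/5.29) = 27.3 × 1.283554 = 35.0410
bus fare: 16.4 × (2.11/1.59) = 16.4 × 1.327044 = 21.7635
Index = Σ wᵢ·(p₁ᵢ/p₀ᵢ) = 27.0110 + 3.7194 + 5.1401 + 21.1608 + 35.0410 + 21.7635 = 113.8359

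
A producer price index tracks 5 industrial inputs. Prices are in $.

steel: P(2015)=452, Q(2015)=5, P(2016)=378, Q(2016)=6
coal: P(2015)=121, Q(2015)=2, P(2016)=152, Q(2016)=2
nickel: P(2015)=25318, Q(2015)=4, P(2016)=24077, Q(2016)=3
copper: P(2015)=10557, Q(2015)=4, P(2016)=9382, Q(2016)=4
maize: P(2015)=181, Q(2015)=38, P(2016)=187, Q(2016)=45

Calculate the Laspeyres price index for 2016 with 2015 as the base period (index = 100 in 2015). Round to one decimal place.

Laspeyres price index uses base-period quantities as weights.
ΣP(2016)·Q(2015) = 378×5 + 152×2 + 24077×4 + 9382×4 + 187×38 = 1890 + 304 + 96308 + 37528 + 7106 = 143136
ΣP(2015)·Q(2015) = 452×5 + 121×2 + 25318×4 + 10557×4 + 181×38 = 2260 + 242 + 101272 + 42228 + 6878 = 152880
Index = 143136 / 152880 × 100 = 93.6264

93.6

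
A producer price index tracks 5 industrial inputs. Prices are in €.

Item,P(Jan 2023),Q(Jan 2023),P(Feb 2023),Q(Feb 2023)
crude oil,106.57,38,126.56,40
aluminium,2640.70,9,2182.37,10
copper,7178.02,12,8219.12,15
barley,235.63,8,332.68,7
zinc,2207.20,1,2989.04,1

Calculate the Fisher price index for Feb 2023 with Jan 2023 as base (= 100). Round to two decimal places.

109.20

Laspeyres component (base-period weights):
ΣP(Feb 2023)Q(Jan 2023) = 126.56×38 + 2182.37×9 + 8219.12×12 + 332.68×8 + 2989.04×1 = 4809.28 + 19641.33 + 98629.44 + 2661.44 + 2989.04 = 128730.53
ΣP(Jan 2023)Q(Jan 2023) = 106.57×38 + 2640.70×9 + 7178.02×12 + 235.63×8 + 2207.20×1 = 4049.66 + 23766.3 + 86136.24 + 1885.04 + 2207.2 = 118044.44
L = 128730.53 / 118044.44 × 100 = 109.0526
Paasche component (current-period weights):
ΣP(Feb 2023)Q(Feb 2023) = 126.56×40 + 2182.37×10 + 8219.12×15 + 332.68×7 + 2989.04×1 = 5062.4 + 21823.7 + 123286.8 + 2328.76 + 2989.04 = 155490.7
ΣP(Jan 2023)Q(Feb 2023) = 106.57×40 + 2640.70×10 + 7178.02×15 + 235.63×7 + 2207.20×1 = 4262.8 + 26407 + 107670.3 + 1649.41 + 2207.2 = 142196.71
P = 155490.7 / 142196.71 × 100 = 109.3490
Fisher = √(L × P) = √(109.0526 × 109.3490) = 109.2007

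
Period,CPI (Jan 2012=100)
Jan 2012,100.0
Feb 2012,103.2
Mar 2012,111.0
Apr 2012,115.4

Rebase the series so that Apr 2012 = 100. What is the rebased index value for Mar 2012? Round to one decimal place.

96.2

Rebased(Mar 2012) = 111.0 / 115.4 × 100 = 96.1872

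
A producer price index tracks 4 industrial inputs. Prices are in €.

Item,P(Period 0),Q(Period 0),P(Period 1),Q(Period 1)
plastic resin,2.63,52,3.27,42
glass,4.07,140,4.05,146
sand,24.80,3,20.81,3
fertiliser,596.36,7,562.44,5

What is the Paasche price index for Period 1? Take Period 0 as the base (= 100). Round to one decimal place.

Paasche price index uses current-period quantities as weights.
ΣP(Period 1)·Q(Period 1) = 3.27×42 + 4.05×146 + 20.81×3 + 562.44×5 = 137.34 + 591.3 + 62.43 + 2812.2 = 3603.27
ΣP(Period 0)·Q(Period 1) = 2.63×42 + 4.07×146 + 24.80×3 + 596.36×5 = 110.46 + 594.22 + 74.4 + 2981.8 = 3760.88
Index = 3603.27 / 3760.88 × 100 = 95.8092

95.8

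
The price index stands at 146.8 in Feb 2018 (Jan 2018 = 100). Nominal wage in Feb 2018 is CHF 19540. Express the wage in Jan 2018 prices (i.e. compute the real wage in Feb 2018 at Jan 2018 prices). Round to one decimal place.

Real = Nominal ÷ (Index/100) = 19540 ÷ (146.8/100)
     = 19540 ÷ 1.468 = 13310.6267

13310.6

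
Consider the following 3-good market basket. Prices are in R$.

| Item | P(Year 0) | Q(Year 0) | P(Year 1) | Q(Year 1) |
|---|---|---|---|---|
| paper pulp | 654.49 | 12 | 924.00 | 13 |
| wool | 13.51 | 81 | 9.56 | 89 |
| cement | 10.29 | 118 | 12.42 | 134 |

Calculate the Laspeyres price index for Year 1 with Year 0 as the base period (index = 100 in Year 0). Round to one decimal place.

131.1

Laspeyres price index uses base-period quantities as weights.
ΣP(Year 1)·Q(Year 0) = 924.00×12 + 9.56×81 + 12.42×118 = 11088 + 774.36 + 1465.56 = 13327.92
ΣP(Year 0)·Q(Year 0) = 654.49×12 + 13.51×81 + 10.29×118 = 7853.88 + 1094.31 + 1214.22 = 10162.41
Index = 13327.92 / 10162.41 × 100 = 131.1492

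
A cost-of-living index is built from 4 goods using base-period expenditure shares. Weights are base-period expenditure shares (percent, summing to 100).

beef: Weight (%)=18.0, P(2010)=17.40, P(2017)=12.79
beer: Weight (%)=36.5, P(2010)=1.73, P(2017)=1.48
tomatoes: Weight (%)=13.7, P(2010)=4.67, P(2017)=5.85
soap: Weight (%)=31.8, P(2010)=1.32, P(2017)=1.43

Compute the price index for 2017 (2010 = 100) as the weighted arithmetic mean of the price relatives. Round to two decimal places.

96.07

beef: 18.0 × (12.79/17.40) = 18.0 × 0.735057 = 13.2310
beer: 36.5 × (1.48/1.73) = 36.5 × 0.855491 = 31.2254
tomatoes: 13.7 × (5.85/4.67) = 13.7 × 1.252677 = 17.1617
soap: 31.8 × (1.43/1.32) = 31.8 × 1.083333 = 34.4500
Index = Σ wᵢ·(p₁ᵢ/p₀ᵢ) = 13.2310 + 31.2254 + 17.1617 + 34.4500 = 96.0681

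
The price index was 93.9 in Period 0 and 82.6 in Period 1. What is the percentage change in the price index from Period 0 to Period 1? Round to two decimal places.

-12.03%

Change = (82.6 − 93.9) / 93.9 × 100
       = -11.3 / 93.9 × 100 = -12.0341%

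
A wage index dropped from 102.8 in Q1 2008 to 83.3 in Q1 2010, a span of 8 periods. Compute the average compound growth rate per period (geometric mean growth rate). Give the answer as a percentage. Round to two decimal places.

Growth factor = (83.3/102.8)^(1/8) = (0.810311)^(1/8) = 0.974051
Growth rate = 0.974051 − 1 = -0.025949 = -2.5949%

-2.59%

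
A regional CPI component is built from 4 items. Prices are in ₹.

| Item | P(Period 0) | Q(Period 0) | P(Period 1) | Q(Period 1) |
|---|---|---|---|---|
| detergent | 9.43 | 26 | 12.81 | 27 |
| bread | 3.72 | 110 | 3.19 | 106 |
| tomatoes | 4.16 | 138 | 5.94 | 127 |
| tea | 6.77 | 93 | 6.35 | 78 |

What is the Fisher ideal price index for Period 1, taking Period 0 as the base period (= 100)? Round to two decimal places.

113.05

Laspeyres component (base-period weights):
ΣP(Period 1)Q(Period 0) = 12.81×26 + 3.19×110 + 5.94×138 + 6.35×93 = 333.06 + 350.9 + 819.72 + 590.55 = 2094.23
ΣP(Period 0)Q(Period 0) = 9.43×26 + 3.72×110 + 4.16×138 + 6.77×93 = 245.18 + 409.2 + 574.08 + 629.61 = 1858.07
L = 2094.23 / 1858.07 × 100 = 112.7100
Paasche component (current-period weights):
ΣP(Period 1)Q(Period 1) = 12.81×27 + 3.19×106 + 5.94×127 + 6.35×78 = 345.87 + 338.14 + 754.38 + 495.3 = 1933.69
ΣP(Period 0)Q(Period 1) = 9.43×27 + 3.72×106 + 4.16×127 + 6.77×78 = 254.61 + 394.32 + 528.32 + 528.06 = 1705.31
P = 1933.69 / 1705.31 × 100 = 113.3923
Fisher = √(L × P) = √(112.7100 × 113.3923) = 113.0506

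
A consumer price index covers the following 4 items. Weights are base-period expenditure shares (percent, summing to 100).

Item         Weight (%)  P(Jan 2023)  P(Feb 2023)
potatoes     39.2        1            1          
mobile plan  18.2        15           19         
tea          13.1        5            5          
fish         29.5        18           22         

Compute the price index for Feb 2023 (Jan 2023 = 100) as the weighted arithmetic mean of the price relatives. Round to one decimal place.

111.4

potatoes: 39.2 × (1/1) = 39.2 × 1.000000 = 39.2000
mobile plan: 18.2 × (19/15) = 18.2 × 1.266667 = 23.0533
tea: 13.1 × (5/5) = 13.1 × 1.000000 = 13.1000
fish: 29.5 × (22/18) = 29.5 × 1.222222 = 36.0556
Index = Σ wᵢ·(p₁ᵢ/p₀ᵢ) = 39.2000 + 23.0533 + 13.1000 + 36.0556 = 111.4089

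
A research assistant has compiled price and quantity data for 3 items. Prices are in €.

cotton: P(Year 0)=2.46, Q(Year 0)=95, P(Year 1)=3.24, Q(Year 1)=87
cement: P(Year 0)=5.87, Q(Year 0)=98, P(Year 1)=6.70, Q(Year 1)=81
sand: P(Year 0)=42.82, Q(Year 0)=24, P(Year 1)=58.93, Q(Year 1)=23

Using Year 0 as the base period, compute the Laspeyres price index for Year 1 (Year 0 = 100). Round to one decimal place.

Laspeyres price index uses base-period quantities as weights.
ΣP(Year 1)·Q(Year 0) = 3.24×95 + 6.70×98 + 58.93×24 = 307.8 + 656.6 + 1414.32 = 2378.72
ΣP(Year 0)·Q(Year 0) = 2.46×95 + 5.87×98 + 42.82×24 = 233.7 + 575.26 + 1027.68 = 1836.64
Index = 2378.72 / 1836.64 × 100 = 129.5148

129.5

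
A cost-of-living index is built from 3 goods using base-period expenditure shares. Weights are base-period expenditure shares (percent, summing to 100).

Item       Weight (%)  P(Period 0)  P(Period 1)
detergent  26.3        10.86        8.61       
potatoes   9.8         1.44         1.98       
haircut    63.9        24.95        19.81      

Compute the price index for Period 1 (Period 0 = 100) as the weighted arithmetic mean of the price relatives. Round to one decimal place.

detergent: 26.3 × (8.61/10.86) = 26.3 × 0.792818 = 20.8511
potatoes: 9.8 × (1.98/1.44) = 9.8 × 1.375000 = 13.4750
haircut: 63.9 × (19.81/24.95) = 63.9 × 0.793988 = 50.7358
Index = Σ wᵢ·(p₁ᵢ/p₀ᵢ) = 20.8511 + 13.4750 + 50.7358 = 85.0619

85.1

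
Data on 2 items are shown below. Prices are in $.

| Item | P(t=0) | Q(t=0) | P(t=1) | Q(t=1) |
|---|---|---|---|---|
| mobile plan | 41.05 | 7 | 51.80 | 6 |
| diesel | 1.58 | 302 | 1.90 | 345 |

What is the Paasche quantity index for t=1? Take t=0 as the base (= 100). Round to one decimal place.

Paasche quantity index uses current-period prices as weights.
ΣP(t=1)·Q(t=1) = 51.80×6 + 1.90×345 = 310.8 + 655.5 = 966.3
ΣP(t=1)·Q(t=0) = 51.80×7 + 1.90×302 = 362.6 + 573.8 = 936.4
Index = 966.3 / 936.4 × 100 = 103.1931

103.2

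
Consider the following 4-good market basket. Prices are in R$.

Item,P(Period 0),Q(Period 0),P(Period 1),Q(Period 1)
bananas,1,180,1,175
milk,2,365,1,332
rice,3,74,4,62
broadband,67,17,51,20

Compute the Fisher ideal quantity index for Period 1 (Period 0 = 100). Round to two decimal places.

Laspeyres component (base-period weights):
ΣP(Period 0)Q(Period 1) = 1×175 + 2×332 + 3×62 + 67×20 = 175 + 664 + 186 + 1340 = 2365
ΣP(Period 0)Q(Period 0) = 1×180 + 2×365 + 3×74 + 67×17 = 180 + 730 + 222 + 1139 = 2271
L = 2365 / 2271 × 100 = 104.1391
Paasche component (current-period weights):
ΣP(Period 1)Q(Period 1) = 1×175 + 1×332 + 4×62 + 51×20 = 175 + 332 + 248 + 1020 = 1775
ΣP(Period 1)Q(Period 0) = 1×180 + 1×365 + 4×74 + 51×17 = 180 + 365 + 296 + 867 = 1708
P = 1775 / 1708 × 100 = 103.9227
Fisher = √(L × P) = √(104.1391 × 103.9227) = 104.0309

104.03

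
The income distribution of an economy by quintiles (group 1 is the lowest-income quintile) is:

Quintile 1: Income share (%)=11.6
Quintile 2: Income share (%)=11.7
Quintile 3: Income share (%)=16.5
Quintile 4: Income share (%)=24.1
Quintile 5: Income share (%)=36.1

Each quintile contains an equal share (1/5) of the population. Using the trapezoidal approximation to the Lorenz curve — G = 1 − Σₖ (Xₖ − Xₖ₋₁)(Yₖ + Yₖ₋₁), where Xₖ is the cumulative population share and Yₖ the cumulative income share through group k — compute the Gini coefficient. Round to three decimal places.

Cumulative income shares Yₖ: 0.1160, 0.2330, 0.3980, 0.6390, 1.0000
Σ (Xₖ−Xₖ₋₁)(Yₖ+Yₖ₋₁) = (1/5)(0.1160+0.0000) + (1/5)(0.2330+0.1160) + (1/5)(0.3980+0.2330) + (1/5)(0.6390+0.3980) + (1/5)(1.0000+0.6390)
  = 0.0232 + 0.0698 + 0.1262 + 0.2074 + 0.3278 = 0.7544
G = 1 − 0.7544 = 0.2456

0.246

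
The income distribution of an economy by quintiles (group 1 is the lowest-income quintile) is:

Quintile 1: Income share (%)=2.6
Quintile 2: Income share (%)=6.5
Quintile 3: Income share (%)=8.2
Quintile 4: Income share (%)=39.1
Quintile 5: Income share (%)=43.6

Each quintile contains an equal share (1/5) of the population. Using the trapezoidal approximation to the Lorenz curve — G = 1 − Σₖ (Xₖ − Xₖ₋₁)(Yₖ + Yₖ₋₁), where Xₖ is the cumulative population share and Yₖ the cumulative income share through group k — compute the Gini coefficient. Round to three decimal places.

0.458

Cumulative income shares Yₖ: 0.0260, 0.0910, 0.1730, 0.5640, 1.0000
Σ (Xₖ−Xₖ₋₁)(Yₖ+Yₖ₋₁) = (1/5)(0.0260+0.0000) + (1/5)(0.0910+0.0260) + (1/5)(0.1730+0.0910) + (1/5)(0.5640+0.1730) + (1/5)(1.0000+0.5640)
  = 0.0052 + 0.0234 + 0.0528 + 0.1474 + 0.3128 = 0.5416
G = 1 − 0.5416 = 0.4584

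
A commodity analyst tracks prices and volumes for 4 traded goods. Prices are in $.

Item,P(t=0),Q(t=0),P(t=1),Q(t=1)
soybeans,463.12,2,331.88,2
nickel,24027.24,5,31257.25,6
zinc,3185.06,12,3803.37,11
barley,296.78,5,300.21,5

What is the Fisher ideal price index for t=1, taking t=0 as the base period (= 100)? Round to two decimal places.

Laspeyres component (base-period weights):
ΣP(t=1)Q(t=0) = 331.88×2 + 31257.25×5 + 3803.37×12 + 300.21×5 = 663.76 + 156286.25 + 45640.44 + 1501.05 = 204091.5
ΣP(t=0)Q(t=0) = 463.12×2 + 24027.24×5 + 3185.06×12 + 296.78×5 = 926.24 + 120136.2 + 38220.72 + 1483.9 = 160767.06
L = 204091.5 / 160767.06 × 100 = 126.9486
Paasche component (current-period weights):
ΣP(t=1)Q(t=1) = 331.88×2 + 31257.25×6 + 3803.37×11 + 300.21×5 = 663.76 + 187543.5 + 41837.07 + 1501.05 = 231545.38
ΣP(t=0)Q(t=1) = 463.12×2 + 24027.24×6 + 3185.06×11 + 296.78×5 = 926.24 + 144163.44 + 35035.66 + 1483.9 = 181609.24
P = 231545.38 / 181609.24 × 100 = 127.4965
Fisher = √(L × P) = √(126.9486 × 127.4965) = 127.2222

127.22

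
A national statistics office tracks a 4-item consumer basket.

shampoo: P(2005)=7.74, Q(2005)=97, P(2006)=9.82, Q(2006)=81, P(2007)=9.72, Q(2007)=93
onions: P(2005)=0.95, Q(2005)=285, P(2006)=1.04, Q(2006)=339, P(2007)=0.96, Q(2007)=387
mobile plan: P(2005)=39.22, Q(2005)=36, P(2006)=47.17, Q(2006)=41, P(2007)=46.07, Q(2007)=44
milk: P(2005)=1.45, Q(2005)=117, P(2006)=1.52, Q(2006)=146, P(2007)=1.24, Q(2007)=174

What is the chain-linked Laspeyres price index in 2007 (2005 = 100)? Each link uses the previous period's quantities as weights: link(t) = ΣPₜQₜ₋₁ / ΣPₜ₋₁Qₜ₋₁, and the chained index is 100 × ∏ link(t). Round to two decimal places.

115.64

Link 2005→2006:
ΣP(2006)Q(2005) = 9.82×97 + 1.04×285 + 47.17×36 + 1.52×117 = 952.54 + 296.4 + 1698.12 + 177.84 = 3124.9
ΣP(2005)Q(2005) = 7.74×97 + 0.95×285 + 39.22×36 + 1.45×117 = 750.78 + 270.75 + 1411.92 + 169.65 = 2603.1
link = 3124.9/2603.1 = 1.200453
Link 2006→2007:
ΣP(2007)Q(2006) = 9.72×81 + 0.96×339 + 46.07×41 + 1.24×146 = 787.32 + 325.44 + 1888.87 + 181.04 = 3182.67
ΣP(2006)Q(2006) = 9.82×81 + 1.04×339 + 47.17×41 + 1.52×146 = 795.42 + 352.56 + 1933.97 + 221.92 = 3303.87
link = 3182.67/3303.87 = 0.963316
Chained index = 100 × 1.200453 × 0.963316 = 115.6416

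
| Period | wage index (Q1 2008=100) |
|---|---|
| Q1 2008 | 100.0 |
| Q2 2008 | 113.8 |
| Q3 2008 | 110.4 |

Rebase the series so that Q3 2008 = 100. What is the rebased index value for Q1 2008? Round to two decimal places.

Rebased(Q1 2008) = 100.0 / 110.4 × 100 = 90.5797

90.58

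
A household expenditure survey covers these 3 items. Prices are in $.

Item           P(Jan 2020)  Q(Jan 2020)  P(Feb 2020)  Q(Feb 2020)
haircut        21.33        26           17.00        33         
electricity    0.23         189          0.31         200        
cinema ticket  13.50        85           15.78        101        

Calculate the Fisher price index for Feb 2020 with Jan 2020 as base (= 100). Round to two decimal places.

105.21

Laspeyres component (base-period weights):
ΣP(Feb 2020)Q(Jan 2020) = 17.00×26 + 0.31×189 + 15.78×85 = 442 + 58.59 + 1341.3 = 1841.89
ΣP(Jan 2020)Q(Jan 2020) = 21.33×26 + 0.23×189 + 13.50×85 = 554.58 + 43.47 + 1147.5 = 1745.55
L = 1841.89 / 1745.55 × 100 = 105.5192
Paasche component (current-period weights):
ΣP(Feb 2020)Q(Feb 2020) = 17.00×33 + 0.31×200 + 15.78×101 = 561 + 62 + 1593.78 = 2216.78
ΣP(Jan 2020)Q(Feb 2020) = 21.33×33 + 0.23×200 + 13.50×101 = 703.89 + 46 + 1363.5 = 2113.39
P = 2216.78 / 2113.39 × 100 = 104.8921
Fisher = √(L × P) = √(105.5192 × 104.8921) = 105.2052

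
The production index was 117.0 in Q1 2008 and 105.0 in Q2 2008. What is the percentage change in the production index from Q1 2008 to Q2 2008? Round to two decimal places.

Change = (105.0 − 117.0) / 117.0 × 100
       = -12.0 / 117.0 × 100 = -10.2564%

-10.26%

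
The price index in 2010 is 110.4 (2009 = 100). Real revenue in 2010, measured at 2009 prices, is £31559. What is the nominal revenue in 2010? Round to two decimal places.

34841.14

Nominal = Real × (Index/100) = 31559 × (110.4/100)
        = 31559 × 1.104 = 34841.1360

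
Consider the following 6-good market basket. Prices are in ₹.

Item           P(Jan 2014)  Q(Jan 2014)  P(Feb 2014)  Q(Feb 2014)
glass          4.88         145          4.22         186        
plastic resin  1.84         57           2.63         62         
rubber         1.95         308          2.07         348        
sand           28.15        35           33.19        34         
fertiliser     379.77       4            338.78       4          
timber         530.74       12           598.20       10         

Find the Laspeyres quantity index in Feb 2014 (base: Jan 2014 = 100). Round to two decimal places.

Laspeyres quantity index uses base-period prices as weights.
ΣP(Jan 2014)·Q(Feb 2014) = 4.88×186 + 1.84×62 + 1.95×348 + 28.15×34 + 379.77×4 + 530.74×10 = 907.68 + 114.08 + 678.6 + 957.1 + 1519.08 + 5307.4 = 9483.94
ΣP(Jan 2014)·Q(Jan 2014) = 4.88×145 + 1.84×57 + 1.95×308 + 28.15×35 + 379.77×4 + 530.74×12 = 707.6 + 104.88 + 600.6 + 985.25 + 1519.08 + 6368.88 = 10286.29
Index = 9483.94 / 10286.29 × 100 = 92.1998

92.20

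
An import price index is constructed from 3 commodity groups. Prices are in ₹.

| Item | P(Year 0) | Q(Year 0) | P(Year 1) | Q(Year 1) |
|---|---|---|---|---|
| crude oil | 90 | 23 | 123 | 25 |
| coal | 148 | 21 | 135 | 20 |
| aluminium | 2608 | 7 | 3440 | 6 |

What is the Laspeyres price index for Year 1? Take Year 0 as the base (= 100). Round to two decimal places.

126.93

Laspeyres price index uses base-period quantities as weights.
ΣP(Year 1)·Q(Year 0) = 123×23 + 135×21 + 3440×7 = 2829 + 2835 + 24080 = 29744
ΣP(Year 0)·Q(Year 0) = 90×23 + 148×21 + 2608×7 = 2070 + 3108 + 18256 = 23434
Index = 29744 / 23434 × 100 = 126.9267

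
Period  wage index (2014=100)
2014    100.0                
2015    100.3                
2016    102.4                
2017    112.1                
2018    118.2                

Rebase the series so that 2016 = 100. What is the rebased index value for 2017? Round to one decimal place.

109.5

Rebased(2017) = 112.1 / 102.4 × 100 = 109.4727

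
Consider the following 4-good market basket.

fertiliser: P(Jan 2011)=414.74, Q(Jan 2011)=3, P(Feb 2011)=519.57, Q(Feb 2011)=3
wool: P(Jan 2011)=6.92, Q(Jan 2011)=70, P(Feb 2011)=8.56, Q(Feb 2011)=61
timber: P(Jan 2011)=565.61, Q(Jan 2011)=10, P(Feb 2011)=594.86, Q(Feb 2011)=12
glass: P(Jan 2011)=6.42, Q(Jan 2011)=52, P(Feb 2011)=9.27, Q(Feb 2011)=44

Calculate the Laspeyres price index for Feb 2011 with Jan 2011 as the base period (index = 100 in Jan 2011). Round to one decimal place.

Laspeyres price index uses base-period quantities as weights.
ΣP(Feb 2011)·Q(Jan 2011) = 519.57×3 + 8.56×70 + 594.86×10 + 9.27×52 = 1558.71 + 599.2 + 5948.6 + 482.04 = 8588.55
ΣP(Jan 2011)·Q(Jan 2011) = 414.74×3 + 6.92×70 + 565.61×10 + 6.42×52 = 1244.22 + 484.4 + 5656.1 + 333.84 = 7718.56
Index = 8588.55 / 7718.56 × 100 = 111.2714

111.3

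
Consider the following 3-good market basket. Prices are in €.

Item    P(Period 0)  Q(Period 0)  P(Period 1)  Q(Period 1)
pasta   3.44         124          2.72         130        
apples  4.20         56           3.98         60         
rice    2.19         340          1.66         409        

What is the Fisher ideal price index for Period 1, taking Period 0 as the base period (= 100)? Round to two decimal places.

Laspeyres component (base-period weights):
ΣP(Period 1)Q(Period 0) = 2.72×124 + 3.98×56 + 1.66×340 = 337.28 + 222.88 + 564.4 = 1124.56
ΣP(Period 0)Q(Period 0) = 3.44×124 + 4.20×56 + 2.19×340 = 426.56 + 235.2 + 744.6 = 1406.36
L = 1124.56 / 1406.36 × 100 = 79.9625
Paasche component (current-period weights):
ΣP(Period 1)Q(Period 1) = 2.72×130 + 3.98×60 + 1.66×409 = 353.6 + 238.8 + 678.94 = 1271.34
ΣP(Period 0)Q(Period 1) = 3.44×130 + 4.20×60 + 2.19×409 = 447.2 + 252 + 895.71 = 1594.91
P = 1271.34 / 1594.91 × 100 = 79.7123
Fisher = √(L × P) = √(79.9625 × 79.7123) = 79.8373

79.84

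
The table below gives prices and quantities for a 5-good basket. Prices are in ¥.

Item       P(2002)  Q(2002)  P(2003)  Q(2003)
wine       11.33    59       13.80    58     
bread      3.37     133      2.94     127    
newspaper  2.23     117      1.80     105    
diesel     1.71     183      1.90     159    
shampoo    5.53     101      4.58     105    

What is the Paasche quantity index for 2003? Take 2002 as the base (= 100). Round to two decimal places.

Paasche quantity index uses current-period prices as weights.
ΣP(2003)·Q(2003) = 13.80×58 + 2.94×127 + 1.80×105 + 1.90×159 + 4.58×105 = 800.4 + 373.38 + 189 + 302.1 + 480.9 = 2145.78
ΣP(2003)·Q(2002) = 13.80×59 + 2.94×133 + 1.80×117 + 1.90×183 + 4.58×101 = 814.2 + 391.02 + 210.6 + 347.7 + 462.58 = 2226.1
Index = 2145.78 / 2226.1 × 100 = 96.3919

96.39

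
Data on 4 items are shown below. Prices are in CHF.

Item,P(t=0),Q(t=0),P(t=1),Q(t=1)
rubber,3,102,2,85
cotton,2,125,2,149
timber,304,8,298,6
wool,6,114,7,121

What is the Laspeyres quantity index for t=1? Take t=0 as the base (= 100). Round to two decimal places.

Laspeyres quantity index uses base-period prices as weights.
ΣP(t=0)·Q(t=1) = 3×85 + 2×149 + 304×6 + 6×121 = 255 + 298 + 1824 + 726 = 3103
ΣP(t=0)·Q(t=0) = 3×102 + 2×125 + 304×8 + 6×114 = 306 + 250 + 2432 + 684 = 3672
Index = 3103 / 3672 × 100 = 84.5044

84.50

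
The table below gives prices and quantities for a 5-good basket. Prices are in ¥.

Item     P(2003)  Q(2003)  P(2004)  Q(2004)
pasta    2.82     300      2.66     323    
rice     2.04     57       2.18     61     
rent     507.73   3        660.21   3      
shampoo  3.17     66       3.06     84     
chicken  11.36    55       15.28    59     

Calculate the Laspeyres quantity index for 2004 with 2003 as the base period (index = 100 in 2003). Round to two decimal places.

Laspeyres quantity index uses base-period prices as weights.
ΣP(2003)·Q(2004) = 2.82×323 + 2.04×61 + 507.73×3 + 3.17×84 + 11.36×59 = 910.86 + 124.44 + 1523.19 + 266.28 + 670.24 = 3495.01
ΣP(2003)·Q(2003) = 2.82×300 + 2.04×57 + 507.73×3 + 3.17×66 + 11.36×55 = 846 + 116.28 + 1523.19 + 209.22 + 624.8 = 3319.49
Index = 3495.01 / 3319.49 × 100 = 105.2876

105.29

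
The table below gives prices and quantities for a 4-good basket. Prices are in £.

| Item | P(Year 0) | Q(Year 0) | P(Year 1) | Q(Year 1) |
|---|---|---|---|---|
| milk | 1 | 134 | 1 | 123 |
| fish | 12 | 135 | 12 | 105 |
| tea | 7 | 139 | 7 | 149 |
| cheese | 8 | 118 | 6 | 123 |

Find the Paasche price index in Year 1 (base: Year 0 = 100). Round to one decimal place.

92.8

Paasche price index uses current-period quantities as weights.
ΣP(Year 1)·Q(Year 1) = 1×123 + 12×105 + 7×149 + 6×123 = 123 + 1260 + 1043 + 738 = 3164
ΣP(Year 0)·Q(Year 1) = 1×123 + 12×105 + 7×149 + 8×123 = 123 + 1260 + 1043 + 984 = 3410
Index = 3164 / 3410 × 100 = 92.7859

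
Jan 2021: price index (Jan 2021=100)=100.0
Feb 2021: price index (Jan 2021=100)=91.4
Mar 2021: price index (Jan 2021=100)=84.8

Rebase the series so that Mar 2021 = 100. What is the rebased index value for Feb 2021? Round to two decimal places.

107.78

Rebased(Feb 2021) = 91.4 / 84.8 × 100 = 107.7830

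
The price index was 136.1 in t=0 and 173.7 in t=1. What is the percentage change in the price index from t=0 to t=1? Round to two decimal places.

Change = (173.7 − 136.1) / 136.1 × 100
       = 37.6 / 136.1 × 100 = 27.6267%

27.63%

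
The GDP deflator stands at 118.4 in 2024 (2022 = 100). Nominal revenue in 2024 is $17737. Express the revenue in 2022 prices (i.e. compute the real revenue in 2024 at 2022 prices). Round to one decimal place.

14980.6

Real = Nominal ÷ (Index/100) = 17737 ÷ (118.4/100)
     = 17737 ÷ 1.184 = 14980.5743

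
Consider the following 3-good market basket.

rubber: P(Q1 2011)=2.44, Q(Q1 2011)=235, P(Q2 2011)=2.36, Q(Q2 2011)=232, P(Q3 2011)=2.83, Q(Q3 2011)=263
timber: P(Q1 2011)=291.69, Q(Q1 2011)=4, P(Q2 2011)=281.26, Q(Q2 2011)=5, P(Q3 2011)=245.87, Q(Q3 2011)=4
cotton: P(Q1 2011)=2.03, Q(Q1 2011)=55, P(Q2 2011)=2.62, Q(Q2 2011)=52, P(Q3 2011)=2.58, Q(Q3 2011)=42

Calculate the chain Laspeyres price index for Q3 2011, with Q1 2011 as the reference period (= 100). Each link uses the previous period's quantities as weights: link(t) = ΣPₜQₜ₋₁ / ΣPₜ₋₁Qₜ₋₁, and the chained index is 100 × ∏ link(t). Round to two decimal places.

Link Q1 2011→Q2 2011:
ΣP(Q2 2011)Q(Q1 2011) = 2.36×235 + 281.26×4 + 2.62×55 = 554.6 + 1125.04 + 144.1 = 1823.74
ΣP(Q1 2011)Q(Q1 2011) = 2.44×235 + 291.69×4 + 2.03×55 = 573.4 + 1166.76 + 111.65 = 1851.81
link = 1823.74/1851.81 = 0.984842
Link Q2 2011→Q3 2011:
ΣP(Q3 2011)Q(Q2 2011) = 2.83×232 + 245.87×5 + 2.58×52 = 656.56 + 1229.35 + 134.16 = 2020.07
ΣP(Q2 2011)Q(Q2 2011) = 2.36×232 + 281.26×5 + 2.62×52 = 547.52 + 1406.3 + 136.24 = 2090.06
link = 2020.07/2090.06 = 0.966513
Chained index = 100 × 0.984842 × 0.966513 = 95.1862

95.19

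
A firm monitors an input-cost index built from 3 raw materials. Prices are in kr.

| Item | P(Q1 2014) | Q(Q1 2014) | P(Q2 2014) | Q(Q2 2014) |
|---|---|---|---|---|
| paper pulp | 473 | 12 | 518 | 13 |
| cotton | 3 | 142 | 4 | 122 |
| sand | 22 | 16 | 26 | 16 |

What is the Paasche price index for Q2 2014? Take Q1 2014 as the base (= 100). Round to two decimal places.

Paasche price index uses current-period quantities as weights.
ΣP(Q2 2014)·Q(Q2 2014) = 518×13 + 4×122 + 26×16 = 6734 + 488 + 416 = 7638
ΣP(Q1 2014)·Q(Q2 2014) = 473×13 + 3×122 + 22×16 = 6149 + 366 + 352 = 6867
Index = 7638 / 6867 × 100 = 111.2276

111.23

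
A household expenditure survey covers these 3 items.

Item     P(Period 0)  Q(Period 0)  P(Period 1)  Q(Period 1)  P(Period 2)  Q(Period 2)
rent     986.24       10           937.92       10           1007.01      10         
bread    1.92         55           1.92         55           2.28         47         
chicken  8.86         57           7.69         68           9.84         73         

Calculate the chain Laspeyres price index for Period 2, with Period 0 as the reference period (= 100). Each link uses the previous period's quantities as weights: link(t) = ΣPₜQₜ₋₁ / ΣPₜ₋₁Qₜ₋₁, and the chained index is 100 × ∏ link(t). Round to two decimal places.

102.86

Link Period 0→Period 1:
ΣP(Period 1)Q(Period 0) = 937.92×10 + 1.92×55 + 7.69×57 = 9379.2 + 105.6 + 438.33 = 9923.13
ΣP(Period 0)Q(Period 0) = 986.24×10 + 1.92×55 + 8.86×57 = 9862.4 + 105.6 + 505.02 = 10473.02
link = 9923.13/10473.02 = 0.947495
Link Period 1→Period 2:
ΣP(Period 2)Q(Period 1) = 1007.01×10 + 2.28×55 + 9.84×68 = 10070.1 + 125.4 + 669.12 = 10864.62
ΣP(Period 1)Q(Period 1) = 937.92×10 + 1.92×55 + 7.69×68 = 9379.2 + 105.6 + 522.92 = 10007.72
link = 10864.62/10007.72 = 1.085624
Chained index = 100 × 0.947495 × 1.085624 = 102.8623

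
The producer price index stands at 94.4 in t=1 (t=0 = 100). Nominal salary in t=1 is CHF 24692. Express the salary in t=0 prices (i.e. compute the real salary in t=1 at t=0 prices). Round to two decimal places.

26156.78

Real = Nominal ÷ (Index/100) = 24692 ÷ (94.4/100)
     = 24692 ÷ 0.944 = 26156.7797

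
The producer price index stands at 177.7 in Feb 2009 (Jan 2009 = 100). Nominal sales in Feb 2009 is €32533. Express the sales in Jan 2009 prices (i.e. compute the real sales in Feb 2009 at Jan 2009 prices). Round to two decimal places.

Real = Nominal ÷ (Index/100) = 32533 ÷ (177.7/100)
     = 32533 ÷ 1.777 = 18307.8222

18307.82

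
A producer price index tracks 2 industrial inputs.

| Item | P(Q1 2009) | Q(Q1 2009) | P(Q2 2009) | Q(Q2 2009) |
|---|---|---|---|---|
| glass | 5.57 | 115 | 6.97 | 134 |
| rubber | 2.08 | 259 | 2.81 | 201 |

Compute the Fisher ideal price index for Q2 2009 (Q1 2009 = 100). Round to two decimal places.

129.20

Laspeyres component (base-period weights):
ΣP(Q2 2009)Q(Q1 2009) = 6.97×115 + 2.81×259 = 801.55 + 727.79 = 1529.34
ΣP(Q1 2009)Q(Q1 2009) = 5.57×115 + 2.08×259 = 640.55 + 538.72 = 1179.27
L = 1529.34 / 1179.27 × 100 = 129.6853
Paasche component (current-period weights):
ΣP(Q2 2009)Q(Q2 2009) = 6.97×134 + 2.81×201 = 933.98 + 564.81 = 1498.79
ΣP(Q1 2009)Q(Q2 2009) = 5.57×134 + 2.08×201 = 746.38 + 418.08 = 1164.46
P = 1498.79 / 1164.46 × 100 = 128.7112
Fisher = √(L × P) = √(129.6853 × 128.7112) = 129.1973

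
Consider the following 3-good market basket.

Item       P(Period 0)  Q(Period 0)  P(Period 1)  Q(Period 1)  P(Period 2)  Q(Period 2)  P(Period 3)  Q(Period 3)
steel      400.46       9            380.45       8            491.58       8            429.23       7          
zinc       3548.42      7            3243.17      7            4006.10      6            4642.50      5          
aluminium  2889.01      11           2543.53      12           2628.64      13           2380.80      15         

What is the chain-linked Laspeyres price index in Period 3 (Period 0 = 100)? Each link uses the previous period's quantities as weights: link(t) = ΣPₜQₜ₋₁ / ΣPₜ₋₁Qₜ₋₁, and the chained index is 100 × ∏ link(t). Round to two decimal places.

101.58

Link Period 0→Period 1:
ΣP(Period 1)Q(Period 0) = 380.45×9 + 3243.17×7 + 2543.53×11 = 3424.05 + 22702.19 + 27978.83 = 54105.07
ΣP(Period 0)Q(Period 0) = 400.46×9 + 3548.42×7 + 2889.01×11 = 3604.14 + 24838.94 + 31779.11 = 60222.19
link = 54105.07/60222.19 = 0.898424
Link Period 1→Period 2:
ΣP(Period 2)Q(Period 1) = 491.58×8 + 4006.10×7 + 2628.64×12 = 3932.64 + 28042.7 + 31543.68 = 63519.02
ΣP(Period 1)Q(Period 1) = 380.45×8 + 3243.17×7 + 2543.53×12 = 3043.6 + 22702.19 + 30522.36 = 56268.15
link = 63519.02/56268.15 = 1.128863
Link Period 2→Period 3:
ΣP(Period 3)Q(Period 2) = 429.23×8 + 4642.50×6 + 2380.80×13 = 3433.84 + 27855 + 30950.4 = 62239.24
ΣP(Period 2)Q(Period 2) = 491.58×8 + 4006.10×6 + 2628.64×13 = 3932.64 + 24036.6 + 34172.32 = 62141.56
link = 62239.24/62141.56 = 1.001572
Chained index = 100 × 0.898424 × 1.128863 × 1.001572 = 101.5792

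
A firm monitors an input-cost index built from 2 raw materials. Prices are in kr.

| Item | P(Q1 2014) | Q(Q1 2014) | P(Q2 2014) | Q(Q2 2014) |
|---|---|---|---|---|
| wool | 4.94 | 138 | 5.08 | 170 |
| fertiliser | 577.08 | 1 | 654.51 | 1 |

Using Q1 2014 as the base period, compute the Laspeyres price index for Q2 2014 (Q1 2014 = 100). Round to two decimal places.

107.69

Laspeyres price index uses base-period quantities as weights.
ΣP(Q2 2014)·Q(Q1 2014) = 5.08×138 + 654.51×1 = 701.04 + 654.51 = 1355.55
ΣP(Q1 2014)·Q(Q1 2014) = 4.94×138 + 577.08×1 = 681.72 + 577.08 = 1258.8
Index = 1355.55 / 1258.8 × 100 = 107.6859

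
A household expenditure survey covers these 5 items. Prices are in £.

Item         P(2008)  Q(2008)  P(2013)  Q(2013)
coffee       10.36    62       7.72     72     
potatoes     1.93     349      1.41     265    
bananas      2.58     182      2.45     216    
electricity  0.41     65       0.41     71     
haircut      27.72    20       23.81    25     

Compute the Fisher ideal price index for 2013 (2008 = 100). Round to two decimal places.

Laspeyres component (base-period weights):
ΣP(2013)Q(2008) = 7.72×62 + 1.41×349 + 2.45×182 + 0.41×65 + 23.81×20 = 478.64 + 492.09 + 445.9 + 26.65 + 476.2 = 1919.48
ΣP(2008)Q(2008) = 10.36×62 + 1.93×349 + 2.58×182 + 0.41×65 + 27.72×20 = 642.32 + 673.57 + 469.56 + 26.65 + 554.4 = 2366.5
L = 1919.48 / 2366.5 × 100 = 81.1105
Paasche component (current-period weights):
ΣP(2013)Q(2013) = 7.72×72 + 1.41×265 + 2.45×216 + 0.41×71 + 23.81×25 = 555.84 + 373.65 + 529.2 + 29.11 + 595.25 = 2083.05
ΣP(2008)Q(2013) = 10.36×72 + 1.93×265 + 2.58×216 + 0.41×71 + 27.72×25 = 745.92 + 511.45 + 557.28 + 29.11 + 693 = 2536.76
P = 2083.05 / 2536.76 × 100 = 82.1146
Fisher = √(L × P) = √(81.1105 × 82.1146) = 81.6110

81.61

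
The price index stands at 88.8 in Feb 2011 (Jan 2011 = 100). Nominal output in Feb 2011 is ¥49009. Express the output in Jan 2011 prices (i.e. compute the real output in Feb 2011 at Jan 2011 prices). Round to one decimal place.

55190.3

Real = Nominal ÷ (Index/100) = 49009 ÷ (88.8/100)
     = 49009 ÷ 0.888 = 55190.3153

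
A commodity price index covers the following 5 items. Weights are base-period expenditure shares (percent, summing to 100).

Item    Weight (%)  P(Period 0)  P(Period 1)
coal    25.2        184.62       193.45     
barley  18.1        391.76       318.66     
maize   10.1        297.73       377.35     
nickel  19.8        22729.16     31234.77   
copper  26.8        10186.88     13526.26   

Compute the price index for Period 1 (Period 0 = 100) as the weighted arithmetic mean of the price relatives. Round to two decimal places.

116.72

coal: 25.2 × (193.45/184.62) = 25.2 × 1.047828 = 26.4053
barley: 18.1 × (318.66/391.76) = 18.1 × 0.813406 = 14.7227
maize: 10.1 × (377.35/297.73) = 10.1 × 1.267424 = 12.8010
nickel: 19.8 × (31234.77/22729.16) = 19.8 × 1.374216 = 27.2095
copper: 26.8 × (13526.26/10186.88) = 26.8 × 1.327812 = 35.5854
Index = Σ wᵢ·(p₁ᵢ/p₀ᵢ) = 26.4053 + 14.7227 + 12.8010 + 27.2095 + 35.5854 = 116.7237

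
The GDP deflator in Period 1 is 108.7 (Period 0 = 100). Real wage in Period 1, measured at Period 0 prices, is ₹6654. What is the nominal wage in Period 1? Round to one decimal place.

Nominal = Real × (Index/100) = 6654 × (108.7/100)
        = 6654 × 1.087 = 7232.8980

7232.9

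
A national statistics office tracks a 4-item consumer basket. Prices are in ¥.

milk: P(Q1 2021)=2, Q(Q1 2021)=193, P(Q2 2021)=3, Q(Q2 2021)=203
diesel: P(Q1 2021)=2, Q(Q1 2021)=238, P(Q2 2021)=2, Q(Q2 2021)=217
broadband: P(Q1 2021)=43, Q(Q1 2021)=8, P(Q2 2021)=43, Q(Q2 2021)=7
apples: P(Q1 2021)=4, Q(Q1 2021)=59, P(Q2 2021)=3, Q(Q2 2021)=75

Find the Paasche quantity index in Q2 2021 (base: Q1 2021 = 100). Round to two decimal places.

99.56

Paasche quantity index uses current-period prices as weights.
ΣP(Q2 2021)·Q(Q2 2021) = 3×203 + 2×217 + 43×7 + 3×75 = 609 + 434 + 301 + 225 = 1569
ΣP(Q2 2021)·Q(Q1 2021) = 3×193 + 2×238 + 43×8 + 3×59 = 579 + 476 + 344 + 177 = 1576
Index = 1569 / 1576 × 100 = 99.5558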